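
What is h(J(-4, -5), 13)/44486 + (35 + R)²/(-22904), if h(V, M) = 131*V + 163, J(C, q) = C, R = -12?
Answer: -15900719/509453672 ≈ -0.031211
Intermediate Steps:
h(V, M) = 163 + 131*V
h(J(-4, -5), 13)/44486 + (35 + R)²/(-22904) = (163 + 131*(-4))/44486 + (35 - 12)²/(-22904) = (163 - 524)*(1/44486) + 23²*(-1/22904) = -361*1/44486 + 529*(-1/22904) = -361/44486 - 529/22904 = -15900719/509453672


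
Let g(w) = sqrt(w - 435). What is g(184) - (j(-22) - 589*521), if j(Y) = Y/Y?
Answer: 306868 + I*sqrt(251) ≈ 3.0687e+5 + 15.843*I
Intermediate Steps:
g(w) = sqrt(-435 + w)
j(Y) = 1
g(184) - (j(-22) - 589*521) = sqrt(-435 + 184) - (1 - 589*521) = sqrt(-251) - (1 - 306869) = I*sqrt(251) - 1*(-306868) = I*sqrt(251) + 306868 = 306868 + I*sqrt(251)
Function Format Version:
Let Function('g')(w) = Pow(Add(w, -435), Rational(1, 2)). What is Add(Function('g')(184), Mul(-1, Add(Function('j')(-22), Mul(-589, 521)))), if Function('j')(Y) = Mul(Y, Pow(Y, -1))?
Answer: Add(306868, Mul(I, Pow(251, Rational(1, 2)))) ≈ Add(3.0687e+5, Mul(15.843, I))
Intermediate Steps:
Function('g')(w) = Pow(Add(-435, w), Rational(1, 2))
Function('j')(Y) = 1
Add(Function('g')(184), Mul(-1, Add(Function('j')(-22), Mul(-589, 521)))) = Add(Pow(Add(-435, 184), Rational(1, 2)), Mul(-1, Add(1, Mul(-589, 521)))) = Add(Pow(-251, Rational(1, 2)), Mul(-1, Add(1, -306869))) = Add(Mul(I, Pow(251, Rational(1, 2))), Mul(-1, -306868)) = Add(Mul(I, Pow(251, Rational(1, 2))), 306868) = Add(306868, Mul(I, Pow(251, Rational(1, 2))))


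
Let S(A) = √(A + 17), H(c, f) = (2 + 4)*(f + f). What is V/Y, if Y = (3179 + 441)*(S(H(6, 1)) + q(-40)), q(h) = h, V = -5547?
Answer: 11094/284351 + 5547*√29/5687020 ≈ 0.044268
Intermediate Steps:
H(c, f) = 12*f (H(c, f) = 6*(2*f) = 12*f)
S(A) = √(17 + A)
Y = -144800 + 3620*√29 (Y = (3179 + 441)*(√(17 + 12*1) - 40) = 3620*(√(17 + 12) - 40) = 3620*(√29 - 40) = 3620*(-40 + √29) = -144800 + 3620*√29 ≈ -1.2531e+5)
V/Y = -5547/(-144800 + 3620*√29)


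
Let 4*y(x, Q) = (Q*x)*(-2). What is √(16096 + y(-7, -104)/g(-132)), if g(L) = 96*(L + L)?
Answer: √1121827817/264 ≈ 126.87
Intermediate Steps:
y(x, Q) = -Q*x/2 (y(x, Q) = ((Q*x)*(-2))/4 = (-2*Q*x)/4 = -Q*x/2)
g(L) = 192*L (g(L) = 96*(2*L) = 192*L)
√(16096 + y(-7, -104)/g(-132)) = √(16096 + (-½*(-104)*(-7))/((192*(-132)))) = √(16096 - 364/(-25344)) = √(16096 - 364*(-1/25344)) = √(16096 + 91/6336) = √(101984347/6336) = √1121827817/264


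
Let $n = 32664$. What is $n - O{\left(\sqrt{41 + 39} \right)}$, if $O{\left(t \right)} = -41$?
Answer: $32705$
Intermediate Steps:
$n - O{\left(\sqrt{41 + 39} \right)} = 32664 - -41 = 32664 + 41 = 32705$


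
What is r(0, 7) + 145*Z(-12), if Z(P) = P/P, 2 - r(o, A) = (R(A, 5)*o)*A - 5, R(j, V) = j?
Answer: 152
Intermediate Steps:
r(o, A) = 7 - o*A² (r(o, A) = 2 - ((A*o)*A - 5) = 2 - (o*A² - 5) = 2 - (-5 + o*A²) = 2 + (5 - o*A²) = 7 - o*A²)
Z(P) = 1
r(0, 7) + 145*Z(-12) = (7 - 1*0*7²) + 145*1 = (7 - 1*0*49) + 145 = (7 + 0) + 145 = 7 + 145 = 152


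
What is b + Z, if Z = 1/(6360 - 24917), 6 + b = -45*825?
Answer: -689039968/18557 ≈ -37131.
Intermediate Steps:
b = -37131 (b = -6 - 45*825 = -6 - 37125 = -37131)
Z = -1/18557 (Z = 1/(-18557) = -1/18557 ≈ -5.3888e-5)
b + Z = -37131 - 1/18557 = -689039968/18557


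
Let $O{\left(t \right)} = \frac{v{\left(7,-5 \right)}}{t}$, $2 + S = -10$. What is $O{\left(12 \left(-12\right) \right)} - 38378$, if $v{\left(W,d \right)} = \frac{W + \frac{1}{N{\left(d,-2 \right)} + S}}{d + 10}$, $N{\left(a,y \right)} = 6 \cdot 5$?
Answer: $- \frac{497379007}{12960} \approx -38378.0$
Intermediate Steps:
$N{\left(a,y \right)} = 30$
$S = -12$ ($S = -2 - 10 = -12$)
$v{\left(W,d \right)} = \frac{\frac{1}{18} + W}{10 + d}$ ($v{\left(W,d \right)} = \frac{W + \frac{1}{30 - 12}}{d + 10} = \frac{W + \frac{1}{18}}{10 + d} = \frac{\frac{1}{18} + W}{10 + d}$)
$O{\left(t \right)} = \frac{127}{90 t}$ ($O{\left(t \right)} = \frac{\frac{1}{10 - 5} \left(\frac{1}{18} + 7\right)}{t} = \frac{\frac{1}{5} \cdot \frac{127}{18}}{t} = \frac{127}{90 t}$)
$O{\left(12 \left(-12\right) \right)} - 38378 = \frac{127}{90 \cdot 12 \left(-12\right)} - 38378 = \frac{127}{90 \left(-144\right)} - 38378 = \frac{127}{90} \left(- \frac{1}{144}\right) - 38378 = - \frac{127}{12960} - 38378 = - \frac{497379007}{12960}$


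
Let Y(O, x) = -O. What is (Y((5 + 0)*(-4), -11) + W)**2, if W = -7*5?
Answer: 225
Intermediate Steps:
W = -35
(Y((5 + 0)*(-4), -11) + W)**2 = (-(5 + 0)*(-4) - 35)**2 = (-5*(-4) - 35)**2 = (-1*(-20) - 35)**2 = (20 - 35)**2 = (-15)**2 = 225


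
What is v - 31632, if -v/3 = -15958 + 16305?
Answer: -32673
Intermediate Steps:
v = -1041 (v = -3*(-15958 + 16305) = -3*347 = -1041)
v - 31632 = -1041 - 31632 = -32673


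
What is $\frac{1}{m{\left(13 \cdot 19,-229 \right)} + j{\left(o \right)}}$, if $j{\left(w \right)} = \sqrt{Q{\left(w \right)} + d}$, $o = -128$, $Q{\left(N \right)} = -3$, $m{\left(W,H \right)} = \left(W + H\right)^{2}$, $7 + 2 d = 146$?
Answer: $\frac{648}{209819} - \frac{\sqrt{266}}{209819} \approx 0.0030106$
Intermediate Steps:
$d = \frac{139}{2}$ ($d = - \frac{7}{2} + \frac{1}{2} \cdot 146 = - \frac{7}{2} + 73 = \frac{139}{2} \approx 69.5$)
$m{\left(W,H \right)} = \left(H + W\right)^{2}$
$j{\left(w \right)} = \frac{\sqrt{266}}{2}$ ($j{\left(w \right)} = \sqrt{-3 + \frac{139}{2}} = \sqrt{\frac{133}{2}} = \frac{\sqrt{266}}{2}$)
$\frac{1}{m{\left(13 \cdot 19,-229 \right)} + j{\left(o \right)}} = \frac{1}{\left(-229 + 13 \cdot 19\right)^{2} + \frac{\sqrt{266}}{2}} = \frac{1}{\left(-229 + 247\right)^{2} + \frac{\sqrt{266}}{2}} = \frac{1}{18^{2} + \frac{\sqrt{266}}{2}} = \frac{1}{324 + \frac{\sqrt{266}}{2}}$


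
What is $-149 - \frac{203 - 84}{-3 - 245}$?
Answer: $- \frac{36833}{248} \approx -148.52$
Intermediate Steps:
$-149 - \frac{203 - 84}{-3 - 245} = -149 - \frac{119}{-248} = -149 - 119 \left(- \frac{1}{248}\right) = -149 - - \frac{119}{248} = -149 + \frac{119}{248} = - \frac{36833}{248}$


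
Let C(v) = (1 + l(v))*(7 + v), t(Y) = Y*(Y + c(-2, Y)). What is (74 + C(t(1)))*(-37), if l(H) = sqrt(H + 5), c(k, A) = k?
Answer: -3404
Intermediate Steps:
t(Y) = Y*(-2 + Y) (t(Y) = Y*(Y - 2) = Y*(-2 + Y))
l(H) = sqrt(5 + H)
C(v) = (1 + sqrt(5 + v))*(7 + v)
(74 + C(t(1)))*(-37) = (74 + (7 + 1*(-2 + 1) + 7*sqrt(5 + 1*(-2 + 1)) + (1*(-2 + 1))*sqrt(5 + 1*(-2 + 1))))*(-37) = (74 + (7 + 1*(-1) + 7*sqrt(5 + 1*(-1)) + (1*(-1))*sqrt(5 + 1*(-1))))*(-37) = (74 + (7 - 1 + 7*sqrt(5 - 1) - sqrt(5 - 1)))*(-37) = (74 + (7 - 1 + 7*sqrt(4) - sqrt(4)))*(-37) = (74 + (7 - 1 + 7*2 - 1*2))*(-37) = (74 + (7 - 1 + 14 - 2))*(-37) = (74 + 18)*(-37) = 92*(-37) = -3404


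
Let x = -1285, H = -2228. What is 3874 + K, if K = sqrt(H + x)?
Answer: 3874 + I*sqrt(3513) ≈ 3874.0 + 59.271*I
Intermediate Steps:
K = I*sqrt(3513) (K = sqrt(-2228 - 1285) = sqrt(-3513) = I*sqrt(3513) ≈ 59.271*I)
3874 + K = 3874 + I*sqrt(3513)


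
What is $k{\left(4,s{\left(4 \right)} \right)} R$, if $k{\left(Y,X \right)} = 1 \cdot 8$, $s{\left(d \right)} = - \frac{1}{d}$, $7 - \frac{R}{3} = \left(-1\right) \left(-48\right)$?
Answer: $-984$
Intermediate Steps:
$R = -123$ ($R = 21 - 3 \left(\left(-1\right) \left(-48\right)\right) = 21 - 144 = -123$)
$k{\left(Y,X \right)} = 8$
$k{\left(4,s{\left(4 \right)} \right)} R = 8 \left(-123\right) = -984$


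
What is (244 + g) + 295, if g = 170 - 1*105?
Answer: 604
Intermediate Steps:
g = 65 (g = 170 - 105 = 65)
(244 + g) + 295 = (244 + 65) + 295 = 309 + 295 = 604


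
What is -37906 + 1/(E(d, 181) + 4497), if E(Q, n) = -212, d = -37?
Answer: -162427209/4285 ≈ -37906.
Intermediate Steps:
-37906 + 1/(E(d, 181) + 4497) = -37906 + 1/(-212 + 4497) = -37906 + 1/4285 = -162427209/4285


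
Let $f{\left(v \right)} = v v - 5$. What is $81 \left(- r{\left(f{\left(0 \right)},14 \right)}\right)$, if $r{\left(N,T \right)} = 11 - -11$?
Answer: $-1782$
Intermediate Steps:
$f{\left(v \right)} = -5 + v^{2}$ ($f{\left(v \right)} = v^{2} - 5 = -5 + v^{2}$)
$r{\left(N,T \right)} = 22$ ($r{\left(N,T \right)} = 11 + 11 = 22$)
$81 \left(- r{\left(f{\left(0 \right)},14 \right)}\right) = 81 \left(\left(-1\right) 22\right) = 81 \left(-22\right) = -1782$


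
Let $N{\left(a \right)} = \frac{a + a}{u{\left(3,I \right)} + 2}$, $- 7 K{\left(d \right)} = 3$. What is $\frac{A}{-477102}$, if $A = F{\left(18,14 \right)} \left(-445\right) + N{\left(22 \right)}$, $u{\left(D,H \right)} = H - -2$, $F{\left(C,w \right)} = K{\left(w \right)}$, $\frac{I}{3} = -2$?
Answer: $- \frac{1181}{3339714} \approx -0.00035362$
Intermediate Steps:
$I = -6$ ($I = 3 \left(-2\right) = -6$)
$K{\left(d \right)} = - \frac{3}{7}$ ($K{\left(d \right)} = \left(- \frac{1}{7}\right) 3 = - \frac{3}{7}$)
$F{\left(C,w \right)} = - \frac{3}{7}$
$u{\left(D,H \right)} = 2 + H$ ($u{\left(D,H \right)} = H + 2 = 2 + H$)
$N{\left(a \right)} = - a$ ($N{\left(a \right)} = \frac{a + a}{\left(2 - 6\right) + 2} = \frac{2 a}{-4 + 2} = \frac{2 a}{-2} = 2 a \left(- \frac{1}{2}\right) = - a$)
$A = \frac{1181}{7}$ ($A = \left(- \frac{3}{7}\right) \left(-445\right) - 22 = \frac{1335}{7} - 22 = \frac{1181}{7} \approx 168.71$)
$\frac{A}{-477102} = \frac{1181}{7 \left(-477102\right)} = \frac{1181}{7} \left(- \frac{1}{477102}\right) = - \frac{1181}{3339714}$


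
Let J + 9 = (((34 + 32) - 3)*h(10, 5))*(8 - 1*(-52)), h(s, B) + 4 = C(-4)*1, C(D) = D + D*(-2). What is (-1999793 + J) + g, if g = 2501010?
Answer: 501208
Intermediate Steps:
C(D) = -D (C(D) = D - 2*D = -D)
h(s, B) = 0 (h(s, B) = -4 - 1*(-4)*1 = -4 + 4*1 = -4 + 4 = 0)
J = -9 (J = -9 + (((34 + 32) - 3)*0)*(8 - 1*(-52)) = -9 + ((66 - 3)*0)*(8 + 52) = -9 + (63*0)*60 = -9 + 0*60 = -9 + 0 = -9)
(-1999793 + J) + g = (-1999793 - 9) + 2501010 = -1999802 + 2501010 = 501208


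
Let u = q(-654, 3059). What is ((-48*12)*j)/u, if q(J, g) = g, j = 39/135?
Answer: -832/15295 ≈ -0.054397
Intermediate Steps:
j = 13/45 (j = 39*(1/135) = 13/45 ≈ 0.28889)
u = 3059
((-48*12)*j)/u = (-48*12*(13/45))/3059 = -576*13/45*(1/3059) = -832/5*1/3059 = -832/15295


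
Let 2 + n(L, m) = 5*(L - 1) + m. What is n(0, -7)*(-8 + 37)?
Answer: -406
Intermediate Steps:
n(L, m) = -7 + m + 5*L (n(L, m) = -2 + (5*(L - 1) + m) = -2 + (5*(-1 + L) + m) = -2 + ((-5 + 5*L) + m) = -2 + (-5 + m + 5*L) = -7 + m + 5*L)
n(0, -7)*(-8 + 37) = (-7 - 7 + 5*0)*(-8 + 37) = (-7 - 7 + 0)*29 = -14*29 = -406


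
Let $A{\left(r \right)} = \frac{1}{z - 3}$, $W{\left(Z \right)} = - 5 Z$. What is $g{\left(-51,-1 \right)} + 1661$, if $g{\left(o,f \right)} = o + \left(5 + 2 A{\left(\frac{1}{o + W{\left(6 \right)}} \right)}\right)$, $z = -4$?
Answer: $\frac{11303}{7} \approx 1614.7$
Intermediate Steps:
$A{\left(r \right)} = - \frac{1}{7}$ ($A{\left(r \right)} = \frac{1}{-4 - 3} = \frac{1}{-7} = - \frac{1}{7}$)
$g{\left(o,f \right)} = \frac{33}{7} + o$ ($g{\left(o,f \right)} = o + \left(5 + 2 \left(- \frac{1}{7}\right)\right) = o + \left(5 - \frac{2}{7}\right) = o + \frac{33}{7} = \frac{33}{7} + o$)
$g{\left(-51,-1 \right)} + 1661 = \left(\frac{33}{7} - 51\right) + 1661 = - \frac{324}{7} + 1661 = \frac{11303}{7}$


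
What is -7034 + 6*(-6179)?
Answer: -44108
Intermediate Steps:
-7034 + 6*(-6179) = -7034 - 37074 = -44108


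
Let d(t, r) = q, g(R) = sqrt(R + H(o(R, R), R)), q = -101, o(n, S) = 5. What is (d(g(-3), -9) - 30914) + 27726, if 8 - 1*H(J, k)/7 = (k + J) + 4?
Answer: -3289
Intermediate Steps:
H(J, k) = 28 - 7*J - 7*k (H(J, k) = 56 - 7*((k + J) + 4) = 56 - 7*((J + k) + 4) = 56 - 7*(4 + J + k) = 56 + (-28 - 7*J - 7*k) = 28 - 7*J - 7*k)
g(R) = sqrt(-7 - 6*R) (g(R) = sqrt(R + (28 - 7*5 - 7*R)) = sqrt(R + (28 - 35 - 7*R)) = sqrt(R + (-7 - 7*R)) = sqrt(-7 - 6*R))
d(t, r) = -101
(d(g(-3), -9) - 30914) + 27726 = (-101 - 30914) + 27726 = -31015 + 27726 = -3289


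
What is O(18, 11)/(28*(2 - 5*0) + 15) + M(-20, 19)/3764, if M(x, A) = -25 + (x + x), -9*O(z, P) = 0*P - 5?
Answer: -22715/2405196 ≈ -0.0094441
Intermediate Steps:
O(z, P) = 5/9 (O(z, P) = -(0*P - 5)/9 = -(0 - 5)/9 = -1/9*(-5) = 5/9)
M(x, A) = -25 + 2*x
O(18, 11)/(28*(2 - 5*0) + 15) + M(-20, 19)/3764 = 5/(9*(28*(2 - 5*0) + 15)) + (-25 + 2*(-20))/3764 = 5/(9*(28*(2 + 0) + 15)) + (-25 - 40)*(1/3764) = 5/(9*(28*2 + 15)) - 65*1/3764 = 5/(9*(56 + 15)) - 65/3764 = (5/9)/71 - 65/3764 = (5/9)*(1/71) - 65/3764 = 5/639 - 65/3764 = -22715/2405196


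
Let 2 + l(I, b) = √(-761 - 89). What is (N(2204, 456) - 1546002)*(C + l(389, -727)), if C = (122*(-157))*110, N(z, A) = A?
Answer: 3256375780332 - 7727730*I*√34 ≈ 3.2564e+12 - 4.506e+7*I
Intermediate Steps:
l(I, b) = -2 + 5*I*√34 (l(I, b) = -2 + √(-761 - 89) = -2 + √(-850) = -2 + 5*I*√34)
C = -2106940 (C = -19154*110 = -2106940)
(N(2204, 456) - 1546002)*(C + l(389, -727)) = (456 - 1546002)*(-2106940 + (-2 + 5*I*√34)) = -1545546*(-2106942 + 5*I*√34) = 3256375780332 - 7727730*I*√34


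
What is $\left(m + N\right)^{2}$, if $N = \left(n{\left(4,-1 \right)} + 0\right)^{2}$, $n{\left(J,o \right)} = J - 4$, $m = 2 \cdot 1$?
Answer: $4$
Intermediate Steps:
$m = 2$
$n{\left(J,o \right)} = -4 + J$
$N = 0$ ($N = \left(\left(-4 + 4\right) + 0\right)^{2} = \left(0 + 0\right)^{2} = 0^{2} = 0$)
$\left(m + N\right)^{2} = \left(2 + 0\right)^{2} = 2^{2} = 4$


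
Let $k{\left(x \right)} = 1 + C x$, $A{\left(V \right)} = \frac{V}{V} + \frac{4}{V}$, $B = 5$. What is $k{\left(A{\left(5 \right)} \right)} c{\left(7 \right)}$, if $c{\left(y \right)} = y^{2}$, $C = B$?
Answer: $490$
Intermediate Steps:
$C = 5$
$A{\left(V \right)} = 1 + \frac{4}{V}$
$k{\left(x \right)} = 1 + 5 x$
$k{\left(A{\left(5 \right)} \right)} c{\left(7 \right)} = \left(1 + 5 \frac{4 + 5}{5}\right) 7^{2} = \left(1 + 5 \cdot \frac{1}{5} \cdot 9\right) 49 = \left(1 + 5 \cdot \frac{9}{5}\right) 49 = \left(1 + 9\right) 49 = 10 \cdot 49 = 490$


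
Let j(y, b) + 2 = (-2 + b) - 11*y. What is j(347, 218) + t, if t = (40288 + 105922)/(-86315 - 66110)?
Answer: -109866697/30485 ≈ -3604.0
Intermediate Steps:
t = -29242/30485 (t = 146210/(-152425) = 146210*(-1/152425) = -29242/30485 ≈ -0.95923)
j(y, b) = -4 + b - 11*y (j(y, b) = -2 + ((-2 + b) - 11*y) = -2 + (-2 + b - 11*y) = -4 + b - 11*y)
j(347, 218) + t = (-4 + 218 - 11*347) - 29242/30485 = (-4 + 218 - 3817) - 29242/30485 = -3603 - 29242/30485 = -109866697/30485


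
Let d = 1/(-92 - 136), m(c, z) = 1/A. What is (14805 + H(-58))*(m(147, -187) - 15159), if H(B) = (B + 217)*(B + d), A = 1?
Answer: -3215428645/38 ≈ -8.4617e+7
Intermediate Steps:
m(c, z) = 1 (m(c, z) = 1/1 = 1)
d = -1/228 (d = 1/(-228) = -1/228 ≈ -0.0043860)
H(B) = (217 + B)*(-1/228 + B) (H(B) = (B + 217)*(B - 1/228) = (217 + B)*(-1/228 + B))
(14805 + H(-58))*(m(147, -187) - 15159) = (14805 + (-217/228 + (-58)**2 + (49475/228)*(-58)))*(1 - 15159) = (14805 + (-217/228 + 3364 - 1434775/114))*(-15158) = (14805 - 700925/76)*(-15158) = (424255/76)*(-15158) = -3215428645/38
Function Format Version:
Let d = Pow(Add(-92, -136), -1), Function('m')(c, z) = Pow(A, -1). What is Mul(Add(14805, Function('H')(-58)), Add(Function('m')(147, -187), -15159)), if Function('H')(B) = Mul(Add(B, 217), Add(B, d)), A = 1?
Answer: Rational(-3215428645, 38) ≈ -8.4617e+7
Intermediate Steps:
Function('m')(c, z) = 1 (Function('m')(c, z) = Pow(1, -1) = 1)
d = Rational(-1, 228) (d = Pow(-228, -1) = Rational(-1, 228) ≈ -0.0043860)
Function('H')(B) = Mul(Add(217, B), Add(Rational(-1, 228), B)) (Function('H')(B) = Mul(Add(B, 217), Add(B, Rational(-1, 228))) = Mul(Add(217, B), Add(Rational(-1, 228), B)))
Mul(Add(14805, Function('H')(-58)), Add(Function('m')(147, -187), -15159)) = Mul(Add(14805, Add(Rational(-217, 228), Pow(-58, 2), Mul(Rational(49475, 228), -58))), Add(1, -15159)) = Mul(Add(14805, Add(Rational(-217, 228), 3364, Rational(-1434775, 114))), -15158) = Mul(Add(14805, Rational(-700925, 76)), -15158) = Mul(Rational(424255, 76), -15158) = Rational(-3215428645, 38)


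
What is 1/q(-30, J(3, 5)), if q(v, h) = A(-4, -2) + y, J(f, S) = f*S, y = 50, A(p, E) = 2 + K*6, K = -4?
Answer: 1/28 ≈ 0.035714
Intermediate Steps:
A(p, E) = -22 (A(p, E) = 2 - 4*6 = 2 - 24 = -22)
J(f, S) = S*f
q(v, h) = 28 (q(v, h) = -22 + 50 = 28)
1/q(-30, J(3, 5)) = 1/28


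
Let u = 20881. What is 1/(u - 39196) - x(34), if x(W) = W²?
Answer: -21172141/18315 ≈ -1156.0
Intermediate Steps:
1/(u - 39196) - x(34) = 1/(20881 - 39196) - 1*34² = 1/(-18315) - 1*1156 = -1/18315 - 1156 = -21172141/18315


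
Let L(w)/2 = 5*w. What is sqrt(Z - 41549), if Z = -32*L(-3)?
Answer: I*sqrt(40589) ≈ 201.47*I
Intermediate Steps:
L(w) = 10*w (L(w) = 2*(5*w) = 10*w)
Z = 960 (Z = -320*(-3) = -32*(-30) = 960)
sqrt(Z - 41549) = sqrt(960 - 41549) = sqrt(-40589) = I*sqrt(40589)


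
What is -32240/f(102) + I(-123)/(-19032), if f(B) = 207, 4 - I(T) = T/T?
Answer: -204530767/1313208 ≈ -155.75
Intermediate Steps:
I(T) = 3 (I(T) = 4 - T/T = 4 - 1*1 = 4 - 1 = 3)
-32240/f(102) + I(-123)/(-19032) = -32240/207 + 3/(-19032) = -32240*1/207 + 3*(-1/19032) = -32240/207 - 1/6344 = -204530767/1313208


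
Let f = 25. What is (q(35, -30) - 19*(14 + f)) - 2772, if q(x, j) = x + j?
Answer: -3508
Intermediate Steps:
q(x, j) = j + x
(q(35, -30) - 19*(14 + f)) - 2772 = ((-30 + 35) - 19*(14 + 25)) - 2772 = (5 - 19*39) - 2772 = (5 - 741) - 2772 = -736 - 2772 = -3508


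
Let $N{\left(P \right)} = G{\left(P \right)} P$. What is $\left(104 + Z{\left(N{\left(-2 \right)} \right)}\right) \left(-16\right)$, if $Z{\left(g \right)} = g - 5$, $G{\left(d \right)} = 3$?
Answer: $-1488$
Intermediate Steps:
$N{\left(P \right)} = 3 P$
$Z{\left(g \right)} = -5 + g$ ($Z{\left(g \right)} = g - 5 = -5 + g$)
$\left(104 + Z{\left(N{\left(-2 \right)} \right)}\right) \left(-16\right) = \left(104 + \left(-5 + 3 \left(-2\right)\right)\right) \left(-16\right) = \left(104 - 11\right) \left(-16\right) = 93 \left(-16\right) = -1488$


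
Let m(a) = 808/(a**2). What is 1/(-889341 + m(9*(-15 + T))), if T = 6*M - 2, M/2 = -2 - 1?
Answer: -227529/202350867581 ≈ -1.1244e-6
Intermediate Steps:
M = -6 (M = 2*(-2 - 1) = 2*(-3) = -6)
T = -38 (T = 6*(-6) - 2 = -36 - 2 = -38)
m(a) = 808/a**2
1/(-889341 + m(9*(-15 + T))) = 1/(-889341 + 808/(9*(-15 - 38))**2) = 1/(-889341 + 808/(9*(-53))**2) = 1/(-889341 + 808/(-477)**2) = 1/(-889341 + 808*(1/227529)) = 1/(-889341 + 808/227529) = 1/(-202350867581/227529) = -227529/202350867581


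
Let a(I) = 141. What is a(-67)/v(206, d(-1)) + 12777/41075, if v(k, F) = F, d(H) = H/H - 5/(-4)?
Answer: 7760431/123225 ≈ 62.978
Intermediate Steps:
d(H) = 9/4 (d(H) = 1 - 5*(-¼) = 1 + 5/4 = 9/4)
a(-67)/v(206, d(-1)) + 12777/41075 = 141/(9/4) + 12777/41075 = 141*(4/9) + 12777*(1/41075) = 188/3 + 12777/41075 = 7760431/123225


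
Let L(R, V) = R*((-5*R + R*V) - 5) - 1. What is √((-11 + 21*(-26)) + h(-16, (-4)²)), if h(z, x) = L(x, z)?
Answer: I*√6014 ≈ 77.55*I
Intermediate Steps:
L(R, V) = -1 + R*(-5 - 5*R + R*V) (L(R, V) = R*(-5 - 5*R + R*V) - 1 = -1 + R*(-5 - 5*R + R*V))
h(z, x) = -1 - 5*x - 5*x² + z*x²
√((-11 + 21*(-26)) + h(-16, (-4)²)) = √((-11 + 21*(-26)) + (-1 - 5*(-4)² - 5*((-4)²)² - 16*((-4)²)²)) = √((-11 - 546) + (-1 - 5*16 - 5*16² - 16*16²)) = √(-557 + (-1 - 80 - 5*256 - 16*256)) = √(-557 + (-1 - 80 - 1280 - 4096)) = √(-557 - 5457) = √(-6014) = I*√6014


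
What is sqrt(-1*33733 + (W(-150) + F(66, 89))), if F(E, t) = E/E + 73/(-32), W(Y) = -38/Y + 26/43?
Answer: I*sqrt(898172634498)/5160 ≈ 183.67*I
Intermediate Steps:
W(Y) = 26/43 - 38/Y (W(Y) = -38/Y + 26*(1/43) = -38/Y + 26/43 = 26/43 - 38/Y)
F(E, t) = -41/32 (F(E, t) = 1 + 73*(-1/32) = 1 - 73/32 = -41/32)
sqrt(-1*33733 + (W(-150) + F(66, 89))) = sqrt(-1*33733 + ((26/43 - 38/(-150)) - 41/32)) = sqrt(-33733 + ((26/43 - 38*(-1/150)) - 41/32)) = sqrt(-33733 + ((26/43 + 19/75) - 41/32)) = sqrt(-33733 + (2767/3225 - 41/32)) = sqrt(-33733 - 43681/103200) = sqrt(-3481289281/103200) = I*sqrt(898172634498)/5160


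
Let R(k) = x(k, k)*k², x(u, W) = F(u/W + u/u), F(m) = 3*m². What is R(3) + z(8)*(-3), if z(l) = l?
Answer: 84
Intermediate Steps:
x(u, W) = 3*(1 + u/W)² (x(u, W) = 3*(u/W + u/u)² = 3*(u/W + 1)² = 3*(1 + u/W)²)
R(k) = 12*k² (R(k) = (3*(k + k)²/k²)*k² = (3*(2*k)²/k²)*k² = (3*(4*k²)/k²)*k² = 12*k²)
R(3) + z(8)*(-3) = 12*3² + 8*(-3) = 12*9 - 24 = 108 - 24 = 84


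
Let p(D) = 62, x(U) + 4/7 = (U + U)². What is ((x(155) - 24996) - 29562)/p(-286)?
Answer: 145395/217 ≈ 670.02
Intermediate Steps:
x(U) = -4/7 + 4*U² (x(U) = -4/7 + (U + U)² = -4/7 + (2*U)² = -4/7 + 4*U²)
((x(155) - 24996) - 29562)/p(-286) = (((-4/7 + 4*155²) - 24996) - 29562)/62 = (((-4/7 + 4*24025) - 24996) - 29562)*(1/62) = (((-4/7 + 96100) - 24996) - 29562)*(1/62) = ((672696/7 - 24996) - 29562)*(1/62) = (497724/7 - 29562)*(1/62) = (290790/7)*(1/62) = 145395/217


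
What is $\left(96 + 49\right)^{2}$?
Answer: $21025$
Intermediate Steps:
$\left(96 + 49\right)^{2} = 145^{2} = 21025$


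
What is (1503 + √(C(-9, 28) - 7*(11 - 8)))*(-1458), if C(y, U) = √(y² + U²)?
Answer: -2191374 - 1458*√(-21 + √865) ≈ -2.1956e+6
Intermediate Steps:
C(y, U) = √(U² + y²)
(1503 + √(C(-9, 28) - 7*(11 - 8)))*(-1458) = (1503 + √(√(28² + (-9)²) - 7*(11 - 8)))*(-1458) = (1503 + √(√(784 + 81) - 7*3))*(-1458) = (1503 + √(√865 - 21))*(-1458) = (1503 + √(-21 + √865))*(-1458) = -2191374 - 1458*√(-21 + √865)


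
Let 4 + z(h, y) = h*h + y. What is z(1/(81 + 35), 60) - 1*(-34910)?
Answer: 470502497/13456 ≈ 34966.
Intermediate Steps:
z(h, y) = -4 + y + h² (z(h, y) = -4 + (h*h + y) = -4 + (h² + y) = -4 + (y + h²) = -4 + y + h²)
z(1/(81 + 35), 60) - 1*(-34910) = (-4 + 60 + (1/(81 + 35))²) - 1*(-34910) = (-4 + 60 + (1/116)²) + 34910 = (-4 + 60 + 1/13456) + 34910 = 753537/13456 + 34910 = 470502497/13456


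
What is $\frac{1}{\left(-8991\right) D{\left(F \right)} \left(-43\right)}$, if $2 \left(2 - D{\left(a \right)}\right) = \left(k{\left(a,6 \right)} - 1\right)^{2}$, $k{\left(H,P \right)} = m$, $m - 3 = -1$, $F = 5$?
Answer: $\frac{2}{1159839} \approx 1.7244 \cdot 10^{-6}$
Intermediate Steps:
$m = 2$ ($m = 3 - 1 = 2$)
$k{\left(H,P \right)} = 2$
$D{\left(a \right)} = \frac{3}{2}$ ($D{\left(a \right)} = 2 - \frac{\left(2 - 1\right)^{2}}{2} = 2 - \frac{1^{2}}{2} = 2 - \frac{1}{2} = \frac{3}{2}$)
$\frac{1}{\left(-8991\right) D{\left(F \right)} \left(-43\right)} = \frac{1}{\left(-8991\right) \frac{3}{2} \left(-43\right)} = - \frac{1}{8991 \left(- \frac{129}{2}\right)} = \left(- \frac{1}{8991}\right) \left(- \frac{2}{129}\right) = \frac{2}{1159839}$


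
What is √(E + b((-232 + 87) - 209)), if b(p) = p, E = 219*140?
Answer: √30306 ≈ 174.09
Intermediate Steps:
E = 30660
√(E + b((-232 + 87) - 209)) = √(30660 + ((-232 + 87) - 209)) = √(30660 + (-145 - 209)) = √(30660 - 354) = √30306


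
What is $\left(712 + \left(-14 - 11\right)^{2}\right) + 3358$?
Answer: $4695$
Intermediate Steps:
$\left(712 + \left(-14 - 11\right)^{2}\right) + 3358 = \left(712 + \left(-25\right)^{2}\right) + 3358 = \left(712 + 625\right) + 3358 = 1337 + 3358 = 4695$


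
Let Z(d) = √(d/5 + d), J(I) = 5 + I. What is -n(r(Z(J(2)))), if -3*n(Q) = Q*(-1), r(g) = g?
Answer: -√210/15 ≈ -0.96609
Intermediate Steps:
Z(d) = √30*√d/5 (Z(d) = √(d*(⅕) + d) = √(d/5 + d) = √(6*d/5) = √30*√d/5)
n(Q) = Q/3 (n(Q) = -Q*(-1)/3 = -(-1)*Q/3 = Q/3)
-n(r(Z(J(2)))) = -√30*√(5 + 2)/5/3 = -√30*√7/5/3 = -√210/5/3 = -√210/15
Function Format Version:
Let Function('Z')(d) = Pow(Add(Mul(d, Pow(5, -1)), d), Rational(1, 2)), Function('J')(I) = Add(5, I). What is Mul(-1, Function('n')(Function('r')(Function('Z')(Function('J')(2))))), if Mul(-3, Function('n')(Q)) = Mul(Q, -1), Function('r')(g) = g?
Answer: Mul(Rational(-1, 15), Pow(210, Rational(1, 2))) ≈ -0.96609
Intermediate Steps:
Function('Z')(d) = Mul(Rational(1, 5), Pow(30, Rational(1, 2)), Pow(d, Rational(1, 2))) (Function('Z')(d) = Pow(Add(Mul(d, Rational(1, 5)), d), Rational(1, 2)) = Pow(Add(Mul(Rational(1, 5), d), d), Rational(1, 2)) = Pow(Mul(Rational(6, 5), d), Rational(1, 2)) = Mul(Rational(1, 5), Pow(30, Rational(1, 2)), Pow(d, Rational(1, 2))))
Function('n')(Q) = Mul(Rational(1, 3), Q) (Function('n')(Q) = Mul(Rational(-1, 3), Mul(Q, -1)) = Mul(Rational(-1, 3), Mul(-1, Q)) = Mul(Rational(1, 3), Q))
Mul(-1, Function('n')(Function('r')(Function('Z')(Function('J')(2))))) = Mul(-1, Mul(Rational(1, 3), Mul(Rational(1, 5), Pow(30, Rational(1, 2)), Pow(Add(5, 2), Rational(1, 2))))) = Mul(-1, Mul(Rational(1, 3), Mul(Rational(1, 5), Pow(30, Rational(1, 2)), Pow(7, Rational(1, 2))))) = Mul(-1, Mul(Rational(1, 3), Mul(Rational(1, 5), Pow(210, Rational(1, 2))))) = Mul(-1, Mul(Rational(1, 15), Pow(210, Rational(1, 2)))) = Mul(Rational(-1, 15), Pow(210, Rational(1, 2)))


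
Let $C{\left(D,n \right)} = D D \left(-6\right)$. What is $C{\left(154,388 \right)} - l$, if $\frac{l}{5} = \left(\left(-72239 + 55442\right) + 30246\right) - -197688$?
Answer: $-1197981$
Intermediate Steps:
$C{\left(D,n \right)} = - 6 D^{2}$ ($C{\left(D,n \right)} = D^{2} \left(-6\right) = - 6 D^{2}$)
$l = 1055685$ ($l = 5 \left(\left(\left(-72239 + 55442\right) + 30246\right) - -197688\right) = 5 \left(\left(-16797 + 30246\right) + 197688\right) = 5 \left(13449 + 197688\right) = 5 \cdot 211137 = 1055685$)
$C{\left(154,388 \right)} - l = - 6 \cdot 154^{2} - 1055685 = \left(-6\right) 23716 - 1055685 = -142296 - 1055685 = -1197981$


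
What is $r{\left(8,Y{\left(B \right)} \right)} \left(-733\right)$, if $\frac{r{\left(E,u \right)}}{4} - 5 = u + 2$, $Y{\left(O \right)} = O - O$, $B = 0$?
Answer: $-20524$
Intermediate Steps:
$Y{\left(O \right)} = 0$
$r{\left(E,u \right)} = 28 + 4 u$ ($r{\left(E,u \right)} = 20 + 4 \left(u + 2\right) = 20 + 4 \left(2 + u\right) = 20 + \left(8 + 4 u\right) = 28 + 4 u$)
$r{\left(8,Y{\left(B \right)} \right)} \left(-733\right) = \left(28 + 4 \cdot 0\right) \left(-733\right) = \left(28 + 0\right) \left(-733\right) = 28 \left(-733\right) = -20524$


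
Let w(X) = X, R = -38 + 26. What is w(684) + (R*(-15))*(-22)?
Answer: -3276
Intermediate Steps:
R = -12
w(684) + (R*(-15))*(-22) = 684 - 12*(-15)*(-22) = 684 + 180*(-22) = 684 - 3960 = -3276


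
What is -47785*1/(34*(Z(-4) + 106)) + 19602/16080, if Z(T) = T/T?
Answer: -58089227/4874920 ≈ -11.916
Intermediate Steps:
Z(T) = 1
-47785*1/(34*(Z(-4) + 106)) + 19602/16080 = -47785*1/(34*(1 + 106)) + 19602/16080 = -47785/(107*34) + 19602*(1/16080) = -47785/3638 + 3267/2680 = -58089227/4874920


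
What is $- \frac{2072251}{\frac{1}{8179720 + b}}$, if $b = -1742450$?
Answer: $-13339639194770$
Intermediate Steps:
$- \frac{2072251}{\frac{1}{8179720 + b}} = - \frac{2072251}{\frac{1}{8179720 - 1742450}} = - \frac{2072251}{\frac{1}{6437270}} = - 2072251 \frac{1}{\frac{1}{6437270}} = \left(-2072251\right) 6437270 = -13339639194770$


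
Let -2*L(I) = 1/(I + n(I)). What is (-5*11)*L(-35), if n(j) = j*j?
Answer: 11/476 ≈ 0.023109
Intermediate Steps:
n(j) = j**2
L(I) = -1/(2*(I + I**2))
(-5*11)*L(-35) = (-5*11)*(-1/2/(-35*(1 - 35))) = -(-55)*(-1)/(2*35*(-34)) = -(-55)*(-1)*(-1)/(2*35*34) = -55*(-1/2380) = 11/476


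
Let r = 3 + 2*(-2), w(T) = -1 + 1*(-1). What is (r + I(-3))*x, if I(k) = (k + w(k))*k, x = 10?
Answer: 140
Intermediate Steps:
w(T) = -2 (w(T) = -1 - 1 = -2)
I(k) = k*(-2 + k) (I(k) = (k - 2)*k = (-2 + k)*k = k*(-2 + k))
r = -1 (r = 3 - 4 = -1)
(r + I(-3))*x = (-1 - 3*(-2 - 3))*10 = (-1 - 3*(-5))*10 = (-1 + 15)*10 = 14*10 = 140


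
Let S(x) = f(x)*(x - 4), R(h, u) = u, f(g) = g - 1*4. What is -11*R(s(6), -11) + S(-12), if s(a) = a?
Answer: 377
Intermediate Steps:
f(g) = -4 + g (f(g) = g - 4 = -4 + g)
S(x) = (-4 + x)² (S(x) = (-4 + x)*(x - 4) = (-4 + x)*(-4 + x) = (-4 + x)²)
-11*R(s(6), -11) + S(-12) = -11*(-11) + (-4 - 12)² = 121 + (-16)² = 121 + 256 = 377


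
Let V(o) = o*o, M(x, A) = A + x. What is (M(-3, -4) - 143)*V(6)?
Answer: -5400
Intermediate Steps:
V(o) = o²
(M(-3, -4) - 143)*V(6) = ((-4 - 3) - 143)*6² = (-7 - 143)*36 = -150*36 = -5400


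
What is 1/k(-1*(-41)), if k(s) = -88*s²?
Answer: -1/147928 ≈ -6.7600e-6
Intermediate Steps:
1/k(-1*(-41)) = 1/(-88*(-1*(-41))²) = 1/(-88*41²) = 1/(-88*1681) = 1/(-147928) = -1/147928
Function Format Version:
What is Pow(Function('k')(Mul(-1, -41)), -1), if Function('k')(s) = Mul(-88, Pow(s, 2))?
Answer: Rational(-1, 147928) ≈ -6.7600e-6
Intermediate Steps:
Pow(Function('k')(Mul(-1, -41)), -1) = Pow(Mul(-88, Pow(Mul(-1, -41), 2)), -1) = Pow(Mul(-88, Pow(41, 2)), -1) = Pow(Mul(-88, 1681), -1) = Pow(-147928, -1) = Rational(-1, 147928)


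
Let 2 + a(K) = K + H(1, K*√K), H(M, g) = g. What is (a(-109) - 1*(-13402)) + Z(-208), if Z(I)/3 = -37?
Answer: 13180 - 109*I*√109 ≈ 13180.0 - 1138.0*I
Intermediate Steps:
a(K) = -2 + K + K^(3/2) (a(K) = -2 + (K + K*√K) = -2 + (K + K^(3/2)) = -2 + K + K^(3/2))
Z(I) = -111 (Z(I) = 3*(-37) = -111)
(a(-109) - 1*(-13402)) + Z(-208) = ((-2 - 109 + (-109)^(3/2)) - 1*(-13402)) - 111 = ((-2 - 109 - 109*I*√109) + 13402) - 111 = ((-111 - 109*I*√109) + 13402) - 111 = (13291 - 109*I*√109) - 111 = 13180 - 109*I*√109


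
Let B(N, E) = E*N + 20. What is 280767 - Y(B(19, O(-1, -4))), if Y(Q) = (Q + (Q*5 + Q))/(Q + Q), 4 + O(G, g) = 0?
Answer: 561527/2 ≈ 2.8076e+5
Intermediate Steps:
O(G, g) = -4 (O(G, g) = -4 + 0 = -4)
B(N, E) = 20 + E*N
Y(Q) = 7/2 (Y(Q) = (Q + (5*Q + Q))/((2*Q)) = (Q + 6*Q)*(1/(2*Q)) = (7*Q)*(1/(2*Q)) = 7/2)
280767 - Y(B(19, O(-1, -4))) = 280767 - 1*7/2 = 280767 - 7/2 = 561527/2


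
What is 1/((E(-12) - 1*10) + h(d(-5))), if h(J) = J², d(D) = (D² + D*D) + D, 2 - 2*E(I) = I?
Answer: 1/2022 ≈ 0.00049456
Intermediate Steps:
E(I) = 1 - I/2
d(D) = D + 2*D² (d(D) = (D² + D²) + D = 2*D² + D = D + 2*D²)
1/((E(-12) - 1*10) + h(d(-5))) = 1/(((1 - ½*(-12)) - 1*10) + (-5*(1 + 2*(-5)))²) = 1/(((1 + 6) - 10) + (-5*(1 - 10))²) = 1/((7 - 10) + (-5*(-9))²) = 1/(-3 + 45²) = 1/(-3 + 2025) = 1/2022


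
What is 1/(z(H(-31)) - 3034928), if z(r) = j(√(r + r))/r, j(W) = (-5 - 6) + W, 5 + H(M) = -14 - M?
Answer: -437029764/1326354268207585 - 24*√6/1326354268207585 ≈ -3.2950e-7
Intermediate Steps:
H(M) = -19 - M (H(M) = -5 + (-14 - M) = -19 - M)
j(W) = -11 + W
z(r) = (-11 + √2*√r)/r (z(r) = (-11 + √(r + r))/r = (-11 + √(2*r))/r = (-11 + √2*√r)/r)
1/(z(H(-31)) - 3034928) = 1/((-11 + √2*√(-19 - 1*(-31)))/(-19 - 1*(-31)) - 3034928) = 1/((-11 + √2*√(-19 + 31))/(-19 + 31) - 3034928) = 1/((-11 + √2*√12)/12 - 3034928) = 1/((-11 + √2*(2*√3))/12 - 3034928) = 1/((-11 + 2*√6)/12 - 3034928) = 1/((-11/12 + √6/6) - 3034928) = 1/(-36419147/12 + √6/6)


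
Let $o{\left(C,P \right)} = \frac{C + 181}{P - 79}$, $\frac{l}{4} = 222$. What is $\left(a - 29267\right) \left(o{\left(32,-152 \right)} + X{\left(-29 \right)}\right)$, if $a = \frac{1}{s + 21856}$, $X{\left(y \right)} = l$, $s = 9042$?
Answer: $- \frac{61767649008325}{2379146} \approx -2.5962 \cdot 10^{7}$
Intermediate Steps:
$l = 888$ ($l = 4 \cdot 222 = 888$)
$o{\left(C,P \right)} = \frac{181 + C}{-79 + P}$
$X{\left(y \right)} = 888$
$a = \frac{1}{30898}$ ($a = \frac{1}{9042 + 21856} = \frac{1}{30898} \approx 3.2365 \cdot 10^{-5}$)
$\left(a - 29267\right) \left(o{\left(32,-152 \right)} + X{\left(-29 \right)}\right) = \left(\frac{1}{30898} - 29267\right) \left(\frac{181 + 32}{-79 - 152} + 888\right) = - \frac{904291765 \left(\frac{1}{-231} \cdot 213 + 888\right)}{30898} = - \frac{904291765 \left(\left(- \frac{1}{231}\right) 213 + 888\right)}{30898} = - \frac{904291765 \left(- \frac{71}{77} + 888\right)}{30898} = \left(- \frac{904291765}{30898}\right) \frac{68305}{77} = - \frac{61767649008325}{2379146}$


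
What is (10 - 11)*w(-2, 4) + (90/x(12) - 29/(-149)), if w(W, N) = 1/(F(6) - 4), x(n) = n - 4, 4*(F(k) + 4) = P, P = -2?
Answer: 117149/10132 ≈ 11.562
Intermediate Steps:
F(k) = -9/2 (F(k) = -4 + (¼)*(-2) = -4 - ½ = -9/2)
x(n) = -4 + n
w(W, N) = -2/17 (w(W, N) = 1/(-9/2 - 4) = 1/(-17/2) = -2/17)
(10 - 11)*w(-2, 4) + (90/x(12) - 29/(-149)) = (10 - 11)*(-2/17) + (90/(-4 + 12) - 29/(-149)) = -1*(-2/17) + (90/8 - 29*(-1/149)) = 2/17 + (90*(⅛) + 29/149) = 2/17 + (45/4 + 29/149) = 2/17 + 6821/596 = 117149/10132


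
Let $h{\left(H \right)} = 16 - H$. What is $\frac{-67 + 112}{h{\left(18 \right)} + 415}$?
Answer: $\frac{45}{413} \approx 0.10896$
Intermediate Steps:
$\frac{-67 + 112}{h{\left(18 \right)} + 415} = \frac{-67 + 112}{\left(16 - 18\right) + 415} = \frac{45}{\left(16 - 18\right) + 415} = \frac{45}{-2 + 415} = \frac{45}{413}$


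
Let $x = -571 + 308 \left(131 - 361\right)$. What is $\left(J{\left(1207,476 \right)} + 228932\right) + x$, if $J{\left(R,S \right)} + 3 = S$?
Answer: $157994$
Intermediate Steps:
$J{\left(R,S \right)} = -3 + S$
$x = -71411$ ($x = -571 + 308 \left(-230\right) = -571 - 70840 = -71411$)
$\left(J{\left(1207,476 \right)} + 228932\right) + x = \left(\left(-3 + 476\right) + 228932\right) - 71411 = \left(473 + 228932\right) - 71411 = 229405 - 71411 = 157994$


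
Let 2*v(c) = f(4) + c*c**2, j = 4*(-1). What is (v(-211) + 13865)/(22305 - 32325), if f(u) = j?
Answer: 1873241/4008 ≈ 467.38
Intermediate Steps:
j = -4
f(u) = -4
v(c) = -2 + c**3/2 (v(c) = (-4 + c*c**2)/2 = (-4 + c**3)/2 = -2 + c**3/2)
(v(-211) + 13865)/(22305 - 32325) = ((-2 + (1/2)*(-211)**3) + 13865)/(22305 - 32325) = ((-2 + (1/2)*(-9393931)) + 13865)/(-10020) = ((-2 - 9393931/2) + 13865)*(-1/10020) = (-9393935/2 + 13865)*(-1/10020) = -9366205/2*(-1/10020) = 1873241/4008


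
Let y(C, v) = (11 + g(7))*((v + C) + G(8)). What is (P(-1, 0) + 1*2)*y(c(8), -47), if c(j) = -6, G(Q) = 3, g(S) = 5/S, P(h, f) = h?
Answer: -4100/7 ≈ -585.71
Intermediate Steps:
y(C, v) = 246/7 + 82*C/7 + 82*v/7 (y(C, v) = (11 + 5/7)*((v + C) + 3) = (11 + 5*(⅐))*((C + v) + 3) = (11 + 5/7)*(3 + C + v) = 82*(3 + C + v)/7 = 246/7 + 82*C/7 + 82*v/7)
(P(-1, 0) + 1*2)*y(c(8), -47) = (-1 + 1*2)*(246/7 + (82/7)*(-6) + (82/7)*(-47)) = (-1 + 2)*(246/7 - 492/7 - 3854/7) = 1*(-4100/7) = -4100/7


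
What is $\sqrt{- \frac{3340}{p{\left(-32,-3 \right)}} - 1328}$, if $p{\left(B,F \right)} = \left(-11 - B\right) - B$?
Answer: $\frac{2 i \sqrt{976843}}{53} \approx 37.296 i$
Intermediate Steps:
$p{\left(B,F \right)} = -11 - 2 B$
$\sqrt{- \frac{3340}{p{\left(-32,-3 \right)}} - 1328} = \sqrt{- \frac{3340}{-11 - -64} - 1328} = \sqrt{- \frac{3340}{-11 + 64} - 1328} = \sqrt{- \frac{3340}{53} - 1328} = \sqrt{- \frac{73724}{53}} = \frac{2 i \sqrt{976843}}{53}$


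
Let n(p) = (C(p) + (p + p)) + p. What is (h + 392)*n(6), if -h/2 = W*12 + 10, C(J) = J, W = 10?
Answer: 3168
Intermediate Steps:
h = -260 (h = -2*(10*12 + 10) = -2*(120 + 10) = -2*130 = -260)
n(p) = 4*p (n(p) = (p + (p + p)) + p = (p + 2*p) + p = 3*p + p = 4*p)
(h + 392)*n(6) = (-260 + 392)*(4*6) = 132*24 = 3168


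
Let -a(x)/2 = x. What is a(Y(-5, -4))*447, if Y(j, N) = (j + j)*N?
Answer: -35760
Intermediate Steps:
Y(j, N) = 2*N*j (Y(j, N) = (2*j)*N = 2*N*j)
a(x) = -2*x
a(Y(-5, -4))*447 = -4*(-4)*(-5)*447 = -2*40*447 = -80*447 = -35760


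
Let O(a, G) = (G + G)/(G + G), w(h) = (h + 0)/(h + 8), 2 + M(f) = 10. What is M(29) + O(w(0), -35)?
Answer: 9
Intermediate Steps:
M(f) = 8 (M(f) = -2 + 10 = 8)
w(h) = h/(8 + h)
O(a, G) = 1 (O(a, G) = (2*G)/((2*G)) = (2*G)*(1/(2*G)) = 1)
M(29) + O(w(0), -35) = 8 + 1 = 9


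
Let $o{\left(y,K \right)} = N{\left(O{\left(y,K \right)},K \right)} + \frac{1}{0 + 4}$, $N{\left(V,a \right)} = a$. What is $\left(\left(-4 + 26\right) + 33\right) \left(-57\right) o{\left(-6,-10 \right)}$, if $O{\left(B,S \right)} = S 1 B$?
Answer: $\frac{122265}{4} \approx 30566.0$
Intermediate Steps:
$O{\left(B,S \right)} = B S$ ($O{\left(B,S \right)} = S B = B S$)
$o{\left(y,K \right)} = \frac{1}{4} + K$ ($o{\left(y,K \right)} = K + \frac{1}{0 + 4} = K + \frac{1}{4} = \frac{1}{4} + K$)
$\left(\left(-4 + 26\right) + 33\right) \left(-57\right) o{\left(-6,-10 \right)} = \left(\left(-4 + 26\right) + 33\right) \left(-57\right) \left(\frac{1}{4} - 10\right) = \left(22 + 33\right) \left(-57\right) \left(- \frac{39}{4}\right) = 55 \left(-57\right) \left(- \frac{39}{4}\right) = \left(-3135\right) \left(- \frac{39}{4}\right) = \frac{122265}{4}$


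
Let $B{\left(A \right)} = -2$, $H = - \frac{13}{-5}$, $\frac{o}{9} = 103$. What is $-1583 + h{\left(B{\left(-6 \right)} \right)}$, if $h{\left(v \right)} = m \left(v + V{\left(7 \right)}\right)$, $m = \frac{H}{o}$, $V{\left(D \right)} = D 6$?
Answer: $- \frac{1467337}{927} \approx -1582.9$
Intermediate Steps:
$o = 927$ ($o = 9 \cdot 103 = 927$)
$H = \frac{13}{5}$ ($H = \left(-13\right) \left(- \frac{1}{5}\right) = \frac{13}{5} \approx 2.6$)
$V{\left(D \right)} = 6 D$
$m = \frac{13}{4635}$ ($m = \frac{13}{5 \cdot 927} = \frac{13}{5} \cdot \frac{1}{927} = \frac{13}{4635} \approx 0.0028047$)
$h{\left(v \right)} = \frac{182}{1545} + \frac{13 v}{4635}$ ($h{\left(v \right)} = \frac{13 \left(v + 6 \cdot 7\right)}{4635} = \frac{13 \left(v + 42\right)}{4635} = \frac{13 \left(42 + v\right)}{4635} = \frac{182}{1545} + \frac{13 v}{4635}$)
$-1583 + h{\left(B{\left(-6 \right)} \right)} = -1583 + \left(\frac{182}{1545} + \frac{13}{4635} \left(-2\right)\right) = -1583 + \left(\frac{182}{1545} - \frac{26}{4635}\right) = -1583 + \frac{104}{927} = - \frac{1467337}{927}$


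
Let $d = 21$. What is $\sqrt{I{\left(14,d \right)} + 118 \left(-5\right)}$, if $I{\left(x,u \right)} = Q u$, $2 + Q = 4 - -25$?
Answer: $i \sqrt{23} \approx 4.7958 i$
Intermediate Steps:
$Q = 27$ ($Q = -2 + \left(4 - -25\right) = -2 + \left(4 + 25\right) = -2 + 29 = 27$)
$I{\left(x,u \right)} = 27 u$
$\sqrt{I{\left(14,d \right)} + 118 \left(-5\right)} = \sqrt{27 \cdot 21 + 118 \left(-5\right)} = \sqrt{567 - 590} = \sqrt{-23} = i \sqrt{23}$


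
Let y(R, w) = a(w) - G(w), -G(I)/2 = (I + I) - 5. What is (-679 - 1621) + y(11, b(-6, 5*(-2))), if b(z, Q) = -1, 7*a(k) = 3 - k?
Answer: -16194/7 ≈ -2313.4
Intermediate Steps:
G(I) = 10 - 4*I (G(I) = -2*((I + I) - 5) = -2*(2*I - 5) = -2*(-5 + 2*I) = 10 - 4*I)
a(k) = 3/7 - k/7 (a(k) = (3 - k)/7 = 3/7 - k/7)
y(R, w) = -67/7 + 27*w/7 (y(R, w) = (3/7 - w/7) - (10 - 4*w) = (3/7 - w/7) + (-10 + 4*w) = -67/7 + 27*w/7)
(-679 - 1621) + y(11, b(-6, 5*(-2))) = (-679 - 1621) + (-67/7 + (27/7)*(-1)) = -2300 + (-67/7 - 27/7) = -2300 - 94/7 = -16194/7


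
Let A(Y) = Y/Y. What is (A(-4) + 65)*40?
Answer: 2640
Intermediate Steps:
A(Y) = 1
(A(-4) + 65)*40 = (1 + 65)*40 = 66*40 = 2640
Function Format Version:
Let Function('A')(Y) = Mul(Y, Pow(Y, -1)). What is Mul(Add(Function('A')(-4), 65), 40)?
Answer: 2640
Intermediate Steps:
Function('A')(Y) = 1
Mul(Add(Function('A')(-4), 65), 40) = Mul(Add(1, 65), 40) = Mul(66, 40) = 2640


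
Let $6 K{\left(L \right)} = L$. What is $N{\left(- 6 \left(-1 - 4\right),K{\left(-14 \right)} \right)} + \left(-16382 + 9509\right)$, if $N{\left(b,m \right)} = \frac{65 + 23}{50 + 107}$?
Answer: $- \frac{1078973}{157} \approx -6872.4$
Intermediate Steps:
$K{\left(L \right)} = \frac{L}{6}$
$N{\left(b,m \right)} = \frac{88}{157}$
$N{\left(- 6 \left(-1 - 4\right),K{\left(-14 \right)} \right)} + \left(-16382 + 9509\right) = \frac{88}{157} + \left(-16382 + 9509\right) = \frac{88}{157} - 6873 = - \frac{1078973}{157}$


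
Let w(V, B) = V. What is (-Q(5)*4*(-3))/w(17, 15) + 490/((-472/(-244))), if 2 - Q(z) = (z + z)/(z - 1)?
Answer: 253711/1003 ≈ 252.95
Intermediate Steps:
Q(z) = 2 - 2*z/(-1 + z) (Q(z) = 2 - (z + z)/(z - 1) = 2 - 2*z/(-1 + z))
(-Q(5)*4*(-3))/w(17, 15) + 490/((-472/(-244))) = (-(-2/(-1 + 5))*4*(-3))/17 + 490/((-472/(-244))) = (-(-2/4)*4*(-3))*(1/17) + 490/((-472*(-1/244))) = (-(-2*¼)*4*(-3))*(1/17) + 490/(118/61) = (-(-1)*4/2*(-3))*(1/17) + 490*(61/118) = (-1*(-2)*(-3))*(1/17) + 14945/59 = (2*(-3))*(1/17) + 14945/59 = -6*1/17 + 14945/59 = -6/17 + 14945/59 = 253711/1003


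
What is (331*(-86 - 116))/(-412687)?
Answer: 66862/412687 ≈ 0.16202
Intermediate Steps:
(331*(-86 - 116))/(-412687) = (331*(-202))*(-1/412687) = -66862*(-1/412687) = 66862/412687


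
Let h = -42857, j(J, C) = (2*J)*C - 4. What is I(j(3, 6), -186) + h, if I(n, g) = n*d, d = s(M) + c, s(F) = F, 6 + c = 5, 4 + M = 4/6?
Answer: -128987/3 ≈ -42996.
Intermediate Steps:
M = -10/3 (M = -4 + 4/6 = -4 + 4*(1/6) = -4 + 2/3 = -10/3 ≈ -3.3333)
c = -1 (c = -6 + 5 = -1)
j(J, C) = -4 + 2*C*J (j(J, C) = 2*C*J - 4 = -4 + 2*C*J)
d = -13/3 (d = -10/3 - 1 = -13/3 ≈ -4.3333)
I(n, g) = -13*n/3 (I(n, g) = n*(-13/3) = -13*n/3)
I(j(3, 6), -186) + h = -13*(-4 + 2*6*3)/3 - 42857 = -13*(-4 + 36)/3 - 42857 = -13/3*32 - 42857 = -416/3 - 42857 = -128987/3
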